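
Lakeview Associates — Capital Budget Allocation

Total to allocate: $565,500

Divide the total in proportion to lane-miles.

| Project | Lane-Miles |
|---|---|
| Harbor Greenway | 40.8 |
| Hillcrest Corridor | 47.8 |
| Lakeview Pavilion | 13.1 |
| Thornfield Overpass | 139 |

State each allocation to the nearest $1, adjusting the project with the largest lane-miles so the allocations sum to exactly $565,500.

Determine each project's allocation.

Sum of lane-miles: 40.8 + 47.8 + 13.1 + 139 = 240.7.
Pro-rata amounts: Harbor Greenway 95,855.42; Hillcrest Corridor 112,301.20; Lakeview Pavilion 30,777.11; Thornfield Overpass 326,566.27.
At nearest $1: Harbor Greenway $95,855; Hillcrest Corridor $112,301; Lakeview Pavilion $30,777; Thornfield Overpass $326,566. Sum = $565,499.
Difference $565,500 − $565,499 = +$1 applied to largest lane-miles (Thornfield Overpass): Thornfield Overpass becomes $326,567.

Harbor Greenway: $95,855; Hillcrest Corridor: $112,301; Lakeview Pavilion: $30,777; Thornfield Overpass: $326,567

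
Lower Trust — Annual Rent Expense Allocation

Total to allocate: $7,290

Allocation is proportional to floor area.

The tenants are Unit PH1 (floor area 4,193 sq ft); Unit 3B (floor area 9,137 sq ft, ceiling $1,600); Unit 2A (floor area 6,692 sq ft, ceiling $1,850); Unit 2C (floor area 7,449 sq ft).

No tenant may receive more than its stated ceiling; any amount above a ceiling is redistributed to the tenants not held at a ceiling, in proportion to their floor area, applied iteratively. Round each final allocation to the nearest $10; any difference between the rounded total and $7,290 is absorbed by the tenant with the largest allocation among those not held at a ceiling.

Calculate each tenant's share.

Total floor area = 27,471.
Proportional shares (ignoring caps): Unit PH1 1,112.70; Unit 3B 2,424.69; Unit 2A 1,775.86; Unit 2C 1,976.75.
Capped: Unit 3B ($1,600); balance $5,690 reallocated over remaining floor area 18,334.
Capped: Unit 2A ($1,850); balance $3,840 reallocated over remaining floor area 11,642.
Remaining shares: Unit PH1 1,383.02 → $1,380; Unit 2C 2,456.98 → $2,460.

Unit PH1: $1,380 · Unit 3B: $1,600 · Unit 2A: $1,850 · Unit 2C: $2,460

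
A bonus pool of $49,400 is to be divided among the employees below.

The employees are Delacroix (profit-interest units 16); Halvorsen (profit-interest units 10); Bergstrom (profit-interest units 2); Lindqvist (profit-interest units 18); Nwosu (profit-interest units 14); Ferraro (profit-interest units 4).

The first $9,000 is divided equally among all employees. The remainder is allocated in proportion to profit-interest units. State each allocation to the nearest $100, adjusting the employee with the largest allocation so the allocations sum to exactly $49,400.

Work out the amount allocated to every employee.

Delacroix: $11,600 · Halvorsen: $7,800 · Bergstrom: $2,800 · Lindqvist: $12,900 · Nwosu: $10,300 · Ferraro: $4,000

$9,000 shared equally gives $1,500 per employee.
Remainder $40,400 by profit-interest units (total 64): Delacroix 10,100.00 → $10,100; Halvorsen 6,312.50 → $6,300; Bergstrom 1,262.50 → $1,300; Lindqvist 11,362.50 → $11,400; Nwosu 8,837.50 → $8,800; Ferraro 2,525.00 → $2,500.
Totals: Delacroix $1,500 + $10,100 = $11,600; Halvorsen $1,500 + $6,300 = $7,800; Bergstrom $1,500 + $1,300 = $2,800; Lindqvist $1,500 + $11,400 = $12,900; Nwosu $1,500 + $8,800 = $10,300; Ferraro $1,500 + $2,500 = $4,000.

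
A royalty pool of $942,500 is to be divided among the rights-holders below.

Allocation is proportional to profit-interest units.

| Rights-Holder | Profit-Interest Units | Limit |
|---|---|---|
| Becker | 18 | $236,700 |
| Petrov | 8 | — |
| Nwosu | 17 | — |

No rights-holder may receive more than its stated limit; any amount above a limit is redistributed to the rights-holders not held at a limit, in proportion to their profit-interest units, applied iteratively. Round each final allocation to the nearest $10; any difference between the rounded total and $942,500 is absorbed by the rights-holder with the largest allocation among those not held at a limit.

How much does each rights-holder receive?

Sum of profit-interest units: 43.
Unconstrained shares: Becker 394,534.88; Petrov 175,348.84; Nwosu 372,616.28.
Held at cap: Becker ($236,700); residual $705,800 reallocated over remaining profit-interest units 25.
Remaining shares: Petrov 225,856.00 → $225,860; Nwosu 479,944.00 → $479,940.

Becker: $236,700 | Petrov: $225,860 | Nwosu: $479,940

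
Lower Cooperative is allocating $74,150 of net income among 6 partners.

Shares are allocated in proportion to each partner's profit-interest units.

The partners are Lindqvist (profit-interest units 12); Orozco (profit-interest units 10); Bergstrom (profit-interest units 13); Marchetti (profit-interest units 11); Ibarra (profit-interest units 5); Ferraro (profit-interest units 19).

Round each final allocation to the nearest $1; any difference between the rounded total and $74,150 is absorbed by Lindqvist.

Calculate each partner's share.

Lindqvist: $12,712; Orozco: $10,593; Bergstrom: $13,771; Marchetti: $11,652; Ibarra: $5,296; Ferraro: $20,126

Sum of profit-interest units: 70.
Pro-rata amounts: Lindqvist 12/70 × $74,150 = 12,711.43; Orozco 10/70 × $74,150 = 10,592.86; Bergstrom 13/70 × $74,150 = 13,770.71; Marchetti 11/70 × $74,150 = 11,652.14; Ibarra 5/70 × $74,150 = 5,296.43; Ferraro 19/70 × $74,150 = 20,126.43.
At nearest $1: Lindqvist $12,711; Orozco $10,593; Bergstrom $13,771; Marchetti $11,652; Ibarra $5,296; Ferraro $20,126. Sum = $74,149.
Difference $74,150 − $74,149 = +$1 applied to Lindqvist: Lindqvist becomes $12,712.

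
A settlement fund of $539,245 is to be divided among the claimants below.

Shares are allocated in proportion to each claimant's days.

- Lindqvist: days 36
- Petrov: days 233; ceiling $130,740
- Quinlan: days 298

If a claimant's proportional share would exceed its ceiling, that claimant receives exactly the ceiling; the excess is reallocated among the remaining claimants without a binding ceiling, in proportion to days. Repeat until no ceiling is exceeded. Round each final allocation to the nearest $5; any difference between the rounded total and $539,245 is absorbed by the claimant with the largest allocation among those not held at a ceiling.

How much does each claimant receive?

Total days = 567.
Pro-rata shares before constraints: Lindqvist 34,237.78; Petrov 221,594.51; Quinlan 283,412.72.
Held at cap: Petrov ($130,740); balance $408,505 reallocated over remaining days 334.
Shares after redistribution: Lindqvist 44,030.48 → $44,030; Quinlan 364,474.52 → $364,475.

Lindqvist: $44,030 | Petrov: $130,740 | Quinlan: $364,475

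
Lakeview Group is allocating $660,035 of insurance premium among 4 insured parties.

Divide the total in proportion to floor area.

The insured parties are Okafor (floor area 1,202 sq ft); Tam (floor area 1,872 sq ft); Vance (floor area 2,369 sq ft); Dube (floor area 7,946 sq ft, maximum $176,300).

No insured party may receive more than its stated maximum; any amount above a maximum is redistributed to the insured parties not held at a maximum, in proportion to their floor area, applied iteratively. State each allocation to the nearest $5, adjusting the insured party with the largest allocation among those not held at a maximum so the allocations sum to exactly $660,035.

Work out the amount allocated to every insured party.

Okafor: $106,825 | Tam: $166,370 | Vance: $210,540 | Dube: $176,300

Sum of floor area: 13,389.
Pro-rata shares before constraints: Okafor 59,254.77; Tam 92,283.63; Vance 116,784.14; Dube 391,712.46.
Held at cap: Dube ($176,300); balance $483,735 reallocated over remaining floor area 5,443.
Remaining shares: Okafor 106,825.18 → $106,825; Tam 166,370.00 → $166,370; Vance 210,539.82 → $210,540.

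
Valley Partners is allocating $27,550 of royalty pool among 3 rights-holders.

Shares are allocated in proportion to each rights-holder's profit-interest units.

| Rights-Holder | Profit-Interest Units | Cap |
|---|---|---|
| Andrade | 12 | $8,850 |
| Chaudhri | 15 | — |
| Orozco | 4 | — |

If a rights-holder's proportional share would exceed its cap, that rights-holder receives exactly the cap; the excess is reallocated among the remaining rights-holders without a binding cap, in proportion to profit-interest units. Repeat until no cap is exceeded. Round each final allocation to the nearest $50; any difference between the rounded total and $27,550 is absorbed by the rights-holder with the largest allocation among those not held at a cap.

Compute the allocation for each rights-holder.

Combined profit-interest units = 31.
Unconstrained shares: Andrade 10,664.52; Chaudhri 13,330.65; Orozco 3,554.84.
Cap binds for Andrade ($8,850); remaining pool $18,700 reallocated over remaining profit-interest units 19.
Remaining shares: Chaudhri 14,763.16 → $14,750; Orozco 3,936.84 → $3,950.

Andrade: $8,850 | Chaudhri: $14,750 | Orozco: $3,950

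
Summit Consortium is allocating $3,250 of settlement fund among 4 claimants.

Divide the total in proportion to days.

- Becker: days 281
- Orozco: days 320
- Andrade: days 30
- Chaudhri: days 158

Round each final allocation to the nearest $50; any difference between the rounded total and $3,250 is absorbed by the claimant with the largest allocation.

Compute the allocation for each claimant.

Total days = 789.
Proportional shares: Becker 281/789 × $3,250 = 1,157.48; Orozco 320/789 × $3,250 = 1,318.12; Andrade 30/789 × $3,250 = 123.57; Chaudhri 158/789 × $3,250 = 650.82.
Rounded to nearest $50: Becker $1,150; Orozco $1,300; Andrade $100; Chaudhri $650. Sum = $3,200.
Difference $3,250 − $3,200 = +$50 applied to largest allocation (Orozco): Orozco becomes $1,350.

Becker: $1,150; Orozco: $1,350; Andrade: $100; Chaudhri: $650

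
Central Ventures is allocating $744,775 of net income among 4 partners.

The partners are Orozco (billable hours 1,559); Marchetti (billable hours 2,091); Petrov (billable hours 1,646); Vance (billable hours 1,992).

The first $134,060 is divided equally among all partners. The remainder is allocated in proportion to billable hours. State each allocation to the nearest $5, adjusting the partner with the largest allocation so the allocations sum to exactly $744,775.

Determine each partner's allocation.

Orozco: $164,155; Marchetti: $208,735; Petrov: $171,445; Vance: $200,440

Equal tier: $134,060 ÷ 4 = $33,515 apiece.
Remainder $610,715 by billable hours (total 7,288): Orozco 130,640.05 → $130,640; Marchetti 175,220.23 → $175,220; Petrov 137,930.42 → $137,930; Vance 166,924.30 → $166,925.
Totals: Orozco $33,515 + $130,640 = $164,155; Marchetti $33,515 + $175,220 = $208,735; Petrov $33,515 + $137,930 = $171,445; Vance $33,515 + $166,925 = $200,440.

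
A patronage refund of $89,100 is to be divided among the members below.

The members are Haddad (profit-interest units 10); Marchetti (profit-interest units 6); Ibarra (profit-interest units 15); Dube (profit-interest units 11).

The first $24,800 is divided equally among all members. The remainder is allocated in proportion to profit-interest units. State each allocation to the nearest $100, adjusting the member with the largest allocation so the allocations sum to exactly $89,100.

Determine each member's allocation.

Haddad: $21,500 · Marchetti: $15,400 · Ibarra: $29,200 · Dube: $23,000

Equal tier: $24,800 ÷ 4 = $6,200 apiece.
Remainder $64,300 by profit-interest units (total 42): Haddad 15,309.52 → $15,300; Marchetti 9,185.71 → $9,200; Ibarra 22,964.29 → $23,000; Dube 16,840.48 → $16,800.
Totals: Haddad $6,200 + $15,300 = $21,500; Marchetti $6,200 + $9,200 = $15,400; Ibarra $6,200 + $23,000 = $29,200; Dube $6,200 + $16,800 = $23,000.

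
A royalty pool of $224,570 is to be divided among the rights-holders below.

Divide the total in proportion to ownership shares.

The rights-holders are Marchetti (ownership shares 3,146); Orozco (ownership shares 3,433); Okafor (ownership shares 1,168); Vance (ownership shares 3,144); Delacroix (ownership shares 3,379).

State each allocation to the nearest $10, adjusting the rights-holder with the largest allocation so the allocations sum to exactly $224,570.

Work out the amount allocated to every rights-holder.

Marchetti: $49,510 | Orozco: $54,020 | Okafor: $18,380 | Vance: $49,480 | Delacroix: $53,180

Sum of ownership shares: 14,270.
Pro-rata amounts: Marchetti 3,146/14,270 × $224,570 = 49,509.27; Orozco 3,433/14,270 × $224,570 = 54,025.85; Okafor 1,168/14,270 × $224,570 = 18,381.06; Vance 3,144/14,270 × $224,570 = 49,477.79; Delacroix 3,379/14,270 × $224,570 = 53,176.04.
At nearest $10: Marchetti $49,510; Orozco $54,030; Okafor $18,380; Vance $49,480; Delacroix $53,180. Sum = $224,580.
Difference $224,570 − $224,580 = −$10 applied to largest allocation (Orozco): Orozco becomes $54,020.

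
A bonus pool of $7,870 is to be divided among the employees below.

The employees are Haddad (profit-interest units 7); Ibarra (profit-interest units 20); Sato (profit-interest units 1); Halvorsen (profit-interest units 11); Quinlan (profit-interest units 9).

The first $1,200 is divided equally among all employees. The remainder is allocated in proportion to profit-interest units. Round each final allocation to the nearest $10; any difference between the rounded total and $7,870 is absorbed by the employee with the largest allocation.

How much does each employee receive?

Equal tier: $1,200 ÷ 5 = $240 apiece.
Remainder $6,670 by profit-interest units (total 48): Haddad 972.71 → $970; Ibarra 2,779.17 → $2,780; Sato 138.96 → $140; Halvorsen 1,528.54 → $1,530; Quinlan 1,250.62 → $1,250.
Totals: Haddad $240 + $970 = $1,210; Ibarra $240 + $2,780 = $3,020; Sato $240 + $140 = $380; Halvorsen $240 + $1,530 = $1,770; Quinlan $240 + $1,250 = $1,490.

Haddad: $1,210 | Ibarra: $3,020 | Sato: $380 | Halvorsen: $1,770 | Quinlan: $1,490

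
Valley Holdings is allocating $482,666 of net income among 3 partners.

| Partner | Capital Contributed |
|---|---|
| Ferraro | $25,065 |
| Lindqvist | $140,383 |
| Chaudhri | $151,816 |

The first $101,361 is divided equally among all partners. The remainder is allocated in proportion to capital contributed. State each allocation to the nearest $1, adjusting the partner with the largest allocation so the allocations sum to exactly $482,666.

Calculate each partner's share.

$101,361 shared equally gives $33,787 per partner.
Remainder $381,305 by capital contributed (total 317,264): Ferraro 30,124.47 → $30,124; Lindqvist 168,719.87 → $168,720; Chaudhri 182,460.66 → $182,461.
Totals: Ferraro $33,787 + $30,124 = $63,911; Lindqvist $33,787 + $168,720 = $202,507; Chaudhri $33,787 + $182,461 = $216,248.

Ferraro: $63,911 | Lindqvist: $202,507 | Chaudhri: $216,248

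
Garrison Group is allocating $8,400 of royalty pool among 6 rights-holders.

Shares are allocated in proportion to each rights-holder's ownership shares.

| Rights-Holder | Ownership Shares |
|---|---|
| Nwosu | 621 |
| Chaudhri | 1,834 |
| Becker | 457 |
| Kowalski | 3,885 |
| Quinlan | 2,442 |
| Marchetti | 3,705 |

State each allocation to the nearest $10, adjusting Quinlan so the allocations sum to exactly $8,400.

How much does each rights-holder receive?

Nwosu: $400 | Chaudhri: $1,190 | Becker: $300 | Kowalski: $2,520 | Quinlan: $1,590 | Marchetti: $2,400

Sum of ownership shares: 12,944.
Unrounded shares: Nwosu 621/12,944 × $8,400 = 403.00; Chaudhri 1,834/12,944 × $8,400 = 1,190.17; Becker 457/12,944 × $8,400 = 296.57; Kowalski 3,885/12,944 × $8,400 = 2,521.17; Quinlan 2,442/12,944 × $8,400 = 1,584.73; Marchetti 3,705/12,944 × $8,400 = 2,404.36.
At nearest $10: Nwosu $400; Chaudhri $1,190; Becker $300; Kowalski $2,520; Quinlan $1,580; Marchetti $2,400. Sum = $8,390.
Difference $8,400 − $8,390 = +$10 applied to Quinlan: Quinlan becomes $1,590.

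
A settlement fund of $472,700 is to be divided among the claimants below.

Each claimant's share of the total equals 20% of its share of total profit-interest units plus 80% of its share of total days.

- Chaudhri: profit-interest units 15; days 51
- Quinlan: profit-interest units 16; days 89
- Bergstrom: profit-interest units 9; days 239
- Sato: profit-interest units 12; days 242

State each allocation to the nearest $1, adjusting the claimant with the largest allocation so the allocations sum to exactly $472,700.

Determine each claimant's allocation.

Totals — profit-interest units 52, days 621.
Blended shares (20% profit-interest units + 80% days): Chaudhri 0.1234; Quinlan 0.1762; Bergstrom 0.3425; Sato 0.3579.
Pro-rata amounts: Chaudhri 58,327.77; Quinlan 83,286.07; Bergstrom 161,902.53; Sato 169,183.62.
At nearest $1: Chaudhri $58,328; Quinlan $83,286; Bergstrom $161,903; Sato $169,184. Sum = $472,701.
Difference $472,700 − $472,701 = −$1 applied to largest allocation (Sato): Sato becomes $169,183.

Chaudhri: $58,328 | Quinlan: $83,286 | Bergstrom: $161,903 | Sato: $169,183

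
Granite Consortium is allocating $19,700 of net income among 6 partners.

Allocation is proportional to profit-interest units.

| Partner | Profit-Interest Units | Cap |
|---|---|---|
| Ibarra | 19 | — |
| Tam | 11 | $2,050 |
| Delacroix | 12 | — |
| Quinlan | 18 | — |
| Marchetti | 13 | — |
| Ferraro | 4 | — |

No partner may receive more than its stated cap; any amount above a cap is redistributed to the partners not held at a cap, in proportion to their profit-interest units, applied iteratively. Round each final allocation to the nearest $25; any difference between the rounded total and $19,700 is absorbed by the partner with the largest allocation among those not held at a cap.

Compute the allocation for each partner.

Combined profit-interest units = 77.
Proportional shares (ignoring caps): Ibarra 4,861.04; Tam 2,814.29; Delacroix 3,070.13; Quinlan 4,605.19; Marchetti 3,325.97; Ferraro 1,023.38.
Held at cap: Tam ($2,050); remaining pool $17,650 reallocated over remaining profit-interest units 66.
Shares after redistribution: Ibarra 5,081.06 → $5,075; Delacroix 3,209.09 → $3,200; Quinlan 4,813.64 → $4,825; Marchetti 3,476.52 → $3,475; Ferraro 1,069.70 → $1,075.

Ibarra: $5,075 | Tam: $2,050 | Delacroix: $3,200 | Quinlan: $4,825 | Marchetti: $3,475 | Ferraro: $1,075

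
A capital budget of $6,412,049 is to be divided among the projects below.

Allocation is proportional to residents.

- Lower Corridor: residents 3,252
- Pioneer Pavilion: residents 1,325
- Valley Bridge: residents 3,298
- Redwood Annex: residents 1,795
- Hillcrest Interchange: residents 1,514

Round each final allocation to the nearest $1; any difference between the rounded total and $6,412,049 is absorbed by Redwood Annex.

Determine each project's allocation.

Lower Corridor: $1,864,448 | Pioneer Pavilion: $759,654 | Valley Bridge: $1,890,821 | Redwood Annex: $1,029,114 | Hillcrest Interchange: $868,012

Residents total: 11,184.
Proportional shares: Lower Corridor 3,252/11,184 × $6,412,049 = 1,864,447.72; Pioneer Pavilion 1,325/11,184 × $6,412,049 = 759,653.52; Valley Bridge 3,298/11,184 × $6,412,049 = 1,890,820.60; Redwood Annex 1,795/11,184 × $6,412,049 = 1,029,115.52; Hillcrest Interchange 1,514/11,184 × $6,412,049 = 868,011.64.
At nearest $1: Lower Corridor $1,864,448; Pioneer Pavilion $759,654; Valley Bridge $1,890,821; Redwood Annex $1,029,116; Hillcrest Interchange $868,012. Sum = $6,412,051.
Difference $6,412,049 − $6,412,051 = −$2 applied to Redwood Annex: Redwood Annex becomes $1,029,114.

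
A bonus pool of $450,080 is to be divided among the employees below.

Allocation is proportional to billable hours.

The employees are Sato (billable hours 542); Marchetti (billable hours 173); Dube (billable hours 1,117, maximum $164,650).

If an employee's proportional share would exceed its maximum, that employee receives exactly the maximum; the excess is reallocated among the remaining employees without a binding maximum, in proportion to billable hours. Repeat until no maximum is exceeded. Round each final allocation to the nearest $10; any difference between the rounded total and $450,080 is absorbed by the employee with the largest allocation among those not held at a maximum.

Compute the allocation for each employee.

Sato: $216,370 · Marchetti: $69,060 · Dube: $164,650

Sum of billable hours: 1,832.
Proportional shares (ignoring caps): Sato 133,156.86; Marchetti 42,502.10; Dube 274,421.05.
Capped: Dube ($164,650); balance $285,430 reallocated over remaining billable hours 715.
Remaining shares: Sato 216,367.92 → $216,370; Marchetti 69,062.08 → $69,060.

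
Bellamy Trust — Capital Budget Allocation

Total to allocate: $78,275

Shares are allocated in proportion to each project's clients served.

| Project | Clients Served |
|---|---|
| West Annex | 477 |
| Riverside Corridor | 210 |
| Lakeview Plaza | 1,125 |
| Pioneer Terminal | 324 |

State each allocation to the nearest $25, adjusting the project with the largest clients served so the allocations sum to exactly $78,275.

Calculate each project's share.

Clients served total: 477 + 210 + 1,125 + 324 = 2,136.
Unrounded shares: West Annex 17,479.95; Riverside Corridor 7,695.58; Lakeview Plaza 41,226.30; Pioneer Terminal 11,873.17.
Rounded to nearest $25: West Annex $17,475; Riverside Corridor $7,700; Lakeview Plaza $41,225; Pioneer Terminal $11,875. Sum = $78,275.
No rounding difference to absorb.

West Annex: $17,475 · Riverside Corridor: $7,700 · Lakeview Plaza: $41,225 · Pioneer Terminal: $11,875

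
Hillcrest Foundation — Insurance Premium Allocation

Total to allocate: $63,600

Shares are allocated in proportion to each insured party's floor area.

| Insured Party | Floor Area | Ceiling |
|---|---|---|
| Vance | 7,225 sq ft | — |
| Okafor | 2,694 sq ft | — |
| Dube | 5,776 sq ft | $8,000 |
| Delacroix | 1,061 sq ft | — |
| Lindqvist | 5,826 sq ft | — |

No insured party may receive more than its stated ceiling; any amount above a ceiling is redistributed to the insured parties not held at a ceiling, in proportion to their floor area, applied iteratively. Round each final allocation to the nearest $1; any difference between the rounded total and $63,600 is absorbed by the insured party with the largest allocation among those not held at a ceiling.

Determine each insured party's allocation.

Vance: $23,903 | Okafor: $8,913 | Dube: $8,000 | Delacroix: $3,510 | Lindqvist: $19,274

Sum of floor area: 22,582.
Proportional shares (ignoring caps): Vance 20,348.51; Okafor 7,587.39; Dube 16,267.54; Delacroix 2,988.20; Lindqvist 16,408.36.
Held at cap: Dube ($8,000); residual $55,600 reallocated over remaining floor area 16,806.
Remaining shares: Vance 23,902.77 → $23,903; Okafor 8,912.67 → $8,913; Delacroix 3,510.15 → $3,510; Lindqvist 19,274.40 → $19,274.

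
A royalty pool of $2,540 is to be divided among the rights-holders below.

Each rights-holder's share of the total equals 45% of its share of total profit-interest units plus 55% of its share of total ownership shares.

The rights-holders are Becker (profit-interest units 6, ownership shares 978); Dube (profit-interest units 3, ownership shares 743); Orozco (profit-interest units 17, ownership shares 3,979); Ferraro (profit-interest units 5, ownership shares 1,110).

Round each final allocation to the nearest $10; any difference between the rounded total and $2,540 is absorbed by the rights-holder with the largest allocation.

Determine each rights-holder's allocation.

Totals — profit-interest units 31, ownership shares 6,810.
Combined weights (45% profit-interest units + 55% ownership shares): Becker 0.1661; Dube 0.1036; Orozco 0.5681; Ferraro 0.1622.
Proportional shares: Becker 421.85; Dube 263.03; Orozco 1,443.06; Ferraro 412.06.
At nearest $10: Becker $420; Dube $260; Orozco $1,440; Ferraro $410. Sum = $2,530.
Difference $2,540 − $2,530 = +$10 applied to largest allocation (Orozco): Orozco becomes $1,450.

Becker: $420 · Dube: $260 · Orozco: $1,450 · Ferraro: $410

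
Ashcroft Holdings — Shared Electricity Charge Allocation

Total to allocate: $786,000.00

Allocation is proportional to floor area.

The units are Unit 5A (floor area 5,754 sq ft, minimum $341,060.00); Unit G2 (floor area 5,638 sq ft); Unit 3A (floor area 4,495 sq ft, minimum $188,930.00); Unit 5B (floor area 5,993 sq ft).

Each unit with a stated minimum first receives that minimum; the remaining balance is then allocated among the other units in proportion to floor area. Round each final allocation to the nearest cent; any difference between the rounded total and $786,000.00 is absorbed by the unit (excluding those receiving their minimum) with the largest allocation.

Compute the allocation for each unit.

Unit 5A: $341,060.00 | Unit G2: $124,098.05 | Unit 3A: $188,930.00 | Unit 5B: $131,911.95

Fund the minimums — Unit 5A $341,060.00; Unit 3A $188,930.00. Balance $256,010.00.
Balance split over remaining floor area 11,631: Unit G2 124,098.0466 → $124,098.05; Unit 5B 131,911.9534 → $131,911.95.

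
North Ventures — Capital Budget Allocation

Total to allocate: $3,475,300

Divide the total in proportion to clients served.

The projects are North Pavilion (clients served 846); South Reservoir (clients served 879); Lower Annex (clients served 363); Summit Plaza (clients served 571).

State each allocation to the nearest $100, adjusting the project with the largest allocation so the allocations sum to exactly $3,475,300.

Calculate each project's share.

North Pavilion: $1,105,700 | South Reservoir: $1,148,900 | Lower Annex: $474,400 | Summit Plaza: $746,300

Combined clients served = 2,659.
Proportional shares: North Pavilion 846/2,659 × $3,475,300 = 1,105,717.86; South Reservoir 879/2,659 × $3,475,300 = 1,148,848.70; Lower Annex 363/2,659 × $3,475,300 = 474,439.23; Summit Plaza 571/2,659 × $3,475,300 = 746,294.21.
At nearest $100: North Pavilion $1,105,700; South Reservoir $1,148,800; Lower Annex $474,400; Summit Plaza $746,300. Sum = $3,475,200.
Difference $3,475,300 − $3,475,200 = +$100 applied to largest allocation (South Reservoir): South Reservoir becomes $1,148,900.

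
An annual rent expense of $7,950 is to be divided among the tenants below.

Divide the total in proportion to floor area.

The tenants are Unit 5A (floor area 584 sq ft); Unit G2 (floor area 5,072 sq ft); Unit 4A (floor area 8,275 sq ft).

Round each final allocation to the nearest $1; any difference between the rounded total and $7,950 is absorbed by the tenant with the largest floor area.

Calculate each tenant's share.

Total floor area = 13,931.
Unrounded shares: Unit 5A 584/13,931 × $7,950 = 333.27; Unit G2 5,072/13,931 × $7,950 = 2,894.44; Unit 4A 8,275/13,931 × $7,950 = 4,722.29.
At nearest $1: Unit 5A $333; Unit G2 $2,894; Unit 4A $4,722. Sum = $7,949.
Difference $7,950 − $7,949 = +$1 applied to largest floor area (Unit 4A): Unit 4A becomes $4,723.

Unit 5A: $333 | Unit G2: $2,894 | Unit 4A: $4,723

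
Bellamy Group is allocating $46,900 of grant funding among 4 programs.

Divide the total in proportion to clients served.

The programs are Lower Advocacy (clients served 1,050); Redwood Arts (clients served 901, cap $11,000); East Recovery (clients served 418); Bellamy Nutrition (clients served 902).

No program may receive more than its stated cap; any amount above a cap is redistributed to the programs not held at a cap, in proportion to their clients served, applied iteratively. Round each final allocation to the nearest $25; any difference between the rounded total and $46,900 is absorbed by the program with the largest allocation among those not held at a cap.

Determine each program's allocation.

Combined clients served = 3,271.
Pro-rata shares before constraints: Lower Advocacy 15,055.03; Redwood Arts 12,918.65; East Recovery 5,993.34; Bellamy Nutrition 12,932.99.
Held at cap: Redwood Arts ($11,000); remaining pool $35,900 reallocated over remaining clients served 2,370.
Redistributed shares: Lower Advocacy 15,905.06 → $15,900; East Recovery 6,331.73 → $6,325; Bellamy Nutrition 13,663.21 → $13,675.

Lower Advocacy: $15,900 | Redwood Arts: $11,000 | East Recovery: $6,325 | Bellamy Nutrition: $13,675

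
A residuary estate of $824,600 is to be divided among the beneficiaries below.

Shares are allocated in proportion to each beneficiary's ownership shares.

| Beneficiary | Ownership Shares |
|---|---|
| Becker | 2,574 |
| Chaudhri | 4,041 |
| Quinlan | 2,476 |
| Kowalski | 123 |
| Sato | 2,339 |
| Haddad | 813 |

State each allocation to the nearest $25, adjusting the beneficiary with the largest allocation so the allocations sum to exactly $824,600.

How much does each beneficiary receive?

Ownership shares total: 12,366.
Raw shares: Becker 2,574/12,366 × $824,600 = 171,641.63; Chaudhri 4,041/12,366 × $824,600 = 269,465.36; Quinlan 2,476/12,366 × $824,600 = 165,106.71; Kowalski 123/12,366 × $824,600 = 8,201.99; Sato 2,339/12,366 × $824,600 = 155,971.16; Haddad 813/12,366 × $824,600 = 54,213.15.
After rounding ($25): Becker $171,650; Chaudhri $269,475; Quinlan $165,100; Kowalski $8,200; Sato $155,975; Haddad $54,225. Sum = $824,625.
Difference $824,600 − $824,625 = −$25 applied to largest allocation (Chaudhri): Chaudhri becomes $269,450.

Becker: $171,650 · Chaudhri: $269,450 · Quinlan: $165,100 · Kowalski: $8,200 · Sato: $155,975 · Haddad: $54,225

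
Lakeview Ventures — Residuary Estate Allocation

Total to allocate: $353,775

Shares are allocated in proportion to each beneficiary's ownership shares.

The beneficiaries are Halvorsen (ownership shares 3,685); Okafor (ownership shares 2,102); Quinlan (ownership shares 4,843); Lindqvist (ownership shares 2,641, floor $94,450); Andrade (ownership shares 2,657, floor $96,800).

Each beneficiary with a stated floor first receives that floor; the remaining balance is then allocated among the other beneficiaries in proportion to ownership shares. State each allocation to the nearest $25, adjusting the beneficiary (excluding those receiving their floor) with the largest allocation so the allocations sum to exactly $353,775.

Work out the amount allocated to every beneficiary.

Guaranteed amounts: Lindqvist $94,450; Andrade $96,800. Remaining pool $162,525.
Remaining pool split over remaining ownership shares 10,630: Halvorsen 56,340.98 → $56,350; Okafor 32,138.06 → $32,150; Quinlan 74,045.96 → $74,050.
Rounding difference −$25 applied to Quinlan → $74,025.

Halvorsen: $56,350; Okafor: $32,150; Quinlan: $74,025; Lindqvist: $94,450; Andrade: $96,800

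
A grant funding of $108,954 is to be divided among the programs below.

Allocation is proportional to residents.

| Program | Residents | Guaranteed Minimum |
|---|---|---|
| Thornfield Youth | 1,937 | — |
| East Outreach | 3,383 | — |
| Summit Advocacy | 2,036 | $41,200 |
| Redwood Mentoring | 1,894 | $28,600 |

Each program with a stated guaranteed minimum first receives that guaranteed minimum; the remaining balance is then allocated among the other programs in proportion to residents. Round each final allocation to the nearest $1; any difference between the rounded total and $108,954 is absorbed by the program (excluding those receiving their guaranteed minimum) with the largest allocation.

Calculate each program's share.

Thornfield Youth: $14,256; East Outreach: $24,898; Summit Advocacy: $41,200; Redwood Mentoring: $28,600

Minimums first: Summit Advocacy $41,200; Redwood Mentoring $28,600. Residual $39,154.
Residual split over remaining residents 5,320: Thornfield Youth 14,255.88 → $14,256; East Outreach 24,898.12 → $24,898.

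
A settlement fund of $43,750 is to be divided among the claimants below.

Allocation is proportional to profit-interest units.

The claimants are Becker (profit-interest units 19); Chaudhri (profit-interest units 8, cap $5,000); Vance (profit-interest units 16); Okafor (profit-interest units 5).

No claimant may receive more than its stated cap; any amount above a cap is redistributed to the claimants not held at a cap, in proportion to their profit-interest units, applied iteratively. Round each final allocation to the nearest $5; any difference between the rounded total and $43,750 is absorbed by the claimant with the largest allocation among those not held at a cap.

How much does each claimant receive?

Becker: $18,405 | Chaudhri: $5,000 | Vance: $15,500 | Okafor: $4,845

Total profit-interest units = 48.
Unconstrained shares: Becker 17,317.71; Chaudhri 7,291.67; Vance 14,583.33; Okafor 4,557.29.
Capped: Chaudhri ($5,000); residual $38,750 reallocated over remaining profit-interest units 40.
Shares after redistribution: Becker 18,406.25 → $18,405; Vance 15,500.00 → $15,500; Okafor 4,843.75 → $4,845.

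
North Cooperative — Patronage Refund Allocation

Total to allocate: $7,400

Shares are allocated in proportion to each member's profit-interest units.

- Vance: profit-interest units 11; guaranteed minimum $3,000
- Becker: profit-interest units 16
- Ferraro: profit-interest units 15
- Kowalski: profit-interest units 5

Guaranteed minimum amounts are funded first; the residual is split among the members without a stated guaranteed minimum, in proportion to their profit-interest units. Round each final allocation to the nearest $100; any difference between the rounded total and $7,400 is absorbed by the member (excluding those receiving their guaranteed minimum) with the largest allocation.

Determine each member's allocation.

Vance: $3,000 | Becker: $2,000 | Ferraro: $1,800 | Kowalski: $600

Minimums first: Vance $3,000. Balance $4,400.
Balance split over remaining profit-interest units 36: Becker 1,955.56 → $2,000; Ferraro 1,833.33 → $1,800; Kowalski 611.11 → $600.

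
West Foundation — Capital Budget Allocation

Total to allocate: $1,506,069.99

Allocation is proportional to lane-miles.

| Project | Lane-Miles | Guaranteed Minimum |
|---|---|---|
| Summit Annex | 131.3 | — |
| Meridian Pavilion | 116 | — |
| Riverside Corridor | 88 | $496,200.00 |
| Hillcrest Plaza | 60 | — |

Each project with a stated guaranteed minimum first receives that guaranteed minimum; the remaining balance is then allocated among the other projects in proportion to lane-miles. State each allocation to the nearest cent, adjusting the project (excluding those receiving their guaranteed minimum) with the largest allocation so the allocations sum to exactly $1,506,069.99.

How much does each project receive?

Summit Annex: $431,486.91 | Meridian Pavilion: $381,207.03 | Riverside Corridor: $496,200.00 | Hillcrest Plaza: $197,176.05

Minimums first: Riverside Corridor $496,200.00. Balance $1,009,869.99.
Balance split over remaining lane-miles 307.3: Summit Annex 431,486.9173 → $431,486.92; Meridian Pavilion 381,207.0252 → $381,207.03; Hillcrest Plaza 197,176.0475 → $197,176.05.
Rounding difference −$0.01 applied to Summit Annex → $431,486.91.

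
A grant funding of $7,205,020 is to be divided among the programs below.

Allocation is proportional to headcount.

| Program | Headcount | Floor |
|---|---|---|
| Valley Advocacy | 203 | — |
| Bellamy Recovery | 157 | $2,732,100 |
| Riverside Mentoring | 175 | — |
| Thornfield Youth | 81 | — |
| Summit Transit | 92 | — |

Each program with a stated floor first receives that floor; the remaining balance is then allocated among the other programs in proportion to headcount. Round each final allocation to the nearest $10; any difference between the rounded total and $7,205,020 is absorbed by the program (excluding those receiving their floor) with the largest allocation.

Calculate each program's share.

Valley Advocacy: $1,647,920 | Bellamy Recovery: $2,732,100 | Riverside Mentoring: $1,420,620 | Thornfield Youth: $657,540 | Summit Transit: $746,840

Guaranteed amounts: Bellamy Recovery $2,732,100. Remaining pool $4,472,920.
Remaining pool split over remaining headcount 551: Valley Advocacy 1,647,917.89 → $1,647,920; Riverside Mentoring 1,420,618.87 → $1,420,620; Thornfield Youth 657,543.59 → $657,540; Summit Transit 746,839.64 → $746,840.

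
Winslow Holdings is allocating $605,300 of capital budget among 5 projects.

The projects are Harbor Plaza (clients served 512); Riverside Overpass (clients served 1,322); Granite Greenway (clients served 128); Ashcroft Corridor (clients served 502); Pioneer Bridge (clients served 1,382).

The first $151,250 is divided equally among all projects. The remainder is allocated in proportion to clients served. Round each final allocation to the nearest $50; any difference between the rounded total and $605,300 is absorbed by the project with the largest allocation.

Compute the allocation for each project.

First tranche $151,250 split equally: $30,250 each.
Remainder $454,050 by clients served (total 3,846): Harbor Plaza 60,445.55 → $60,450; Riverside Overpass 156,072.31 → $156,050; Granite Greenway 15,111.39 → $15,100; Ashcroft Corridor 59,264.98 → $59,250; Pioneer Bridge 163,155.77 → $163,150.
Rounding difference +$50 on remainder applied to Pioneer Bridge.
Totals: Harbor Plaza $30,250 + $60,450 = $90,700; Riverside Overpass $30,250 + $156,050 = $186,300; Granite Greenway $30,250 + $15,100 = $45,350; Ashcroft Corridor $30,250 + $59,250 = $89,500; Pioneer Bridge $30,250 + $163,200 = $193,450.

Harbor Plaza: $90,700 | Riverside Overpass: $186,300 | Granite Greenway: $45,350 | Ashcroft Corridor: $89,500 | Pioneer Bridge: $193,450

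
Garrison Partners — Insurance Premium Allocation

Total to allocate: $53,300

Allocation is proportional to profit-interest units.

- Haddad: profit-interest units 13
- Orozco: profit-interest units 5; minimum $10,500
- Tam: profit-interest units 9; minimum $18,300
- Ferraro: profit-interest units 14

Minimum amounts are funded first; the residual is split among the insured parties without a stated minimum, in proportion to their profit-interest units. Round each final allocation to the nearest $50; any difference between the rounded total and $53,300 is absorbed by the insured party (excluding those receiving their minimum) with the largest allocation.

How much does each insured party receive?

Minimums first: Orozco $10,500; Tam $18,300. Remaining pool $24,500.
Remaining pool split over remaining profit-interest units 27: Haddad 11,796.30 → $11,800; Ferraro 12,703.70 → $12,700.

Haddad: $11,800 | Orozco: $10,500 | Tam: $18,300 | Ferraro: $12,700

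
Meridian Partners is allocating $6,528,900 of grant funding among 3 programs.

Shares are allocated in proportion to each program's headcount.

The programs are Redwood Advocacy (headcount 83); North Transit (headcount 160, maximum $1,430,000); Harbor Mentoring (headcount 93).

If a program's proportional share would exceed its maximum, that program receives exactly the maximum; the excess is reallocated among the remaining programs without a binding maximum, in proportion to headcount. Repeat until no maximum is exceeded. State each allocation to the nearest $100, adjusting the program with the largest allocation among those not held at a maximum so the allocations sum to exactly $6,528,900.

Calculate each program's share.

Headcount total: 336.
Pro-rata shares before constraints: Redwood Advocacy 1,612,793.75; North Transit 3,109,000.00; Harbor Mentoring 1,807,106.25.
Capped: North Transit ($1,430,000); balance $5,098,900 reallocated over remaining headcount 176.
Redistributed shares: Redwood Advocacy 2,404,594.89 → $2,404,600; Harbor Mentoring 2,694,305.11 → $2,694,300.

Redwood Advocacy: $2,404,600 | North Transit: $1,430,000 | Harbor Mentoring: $2,694,300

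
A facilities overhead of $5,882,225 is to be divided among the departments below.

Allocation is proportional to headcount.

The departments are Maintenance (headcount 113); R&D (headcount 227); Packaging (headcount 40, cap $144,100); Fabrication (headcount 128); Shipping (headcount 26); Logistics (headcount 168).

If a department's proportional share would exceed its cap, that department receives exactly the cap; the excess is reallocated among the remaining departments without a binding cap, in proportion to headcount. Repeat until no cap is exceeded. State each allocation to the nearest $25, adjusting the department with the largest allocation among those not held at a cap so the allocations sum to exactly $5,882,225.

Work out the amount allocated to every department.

Maintenance: $979,475 · R&D: $1,967,600 · Packaging: $144,100 · Fabrication: $1,109,475 · Shipping: $225,375 · Logistics: $1,456,200

Combined headcount = 702.
Unconstrained shares: Maintenance 946,853.88; R&D 1,902,087.00; Packaging 335,169.52; Fabrication 1,072,542.45; Shipping 217,860.19; Logistics 1,407,711.97.
Held at cap: Packaging ($144,100); remaining pool $5,738,125 reallocated over remaining headcount 662.
Shares after redistribution: Maintenance 979,468.47 → $979,475; R&D 1,967,604.80 → $1,967,600; Fabrication 1,109,486.40 → $1,109,475; Shipping 225,364.43 → $225,375; Logistics 1,456,200.91 → $1,456,200.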